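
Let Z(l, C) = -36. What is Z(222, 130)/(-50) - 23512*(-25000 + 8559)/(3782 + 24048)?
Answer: 966452074/69575 ≈ 13891.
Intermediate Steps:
Z(222, 130)/(-50) - 23512*(-25000 + 8559)/(3782 + 24048) = -36/(-50) - 23512*(-25000 + 8559)/(3782 + 24048) = -36*(-1/50) - 23512/(27830/(-16441)) = 18/25 - 23512/(27830*(-1/16441)) = 18/25 - 23512/(-27830/16441) = 18/25 - 23512*(-16441/27830) = 18/25 + 193280396/13915 = 966452074/69575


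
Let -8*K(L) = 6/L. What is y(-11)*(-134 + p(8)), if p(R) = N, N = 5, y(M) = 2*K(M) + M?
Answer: 30831/22 ≈ 1401.4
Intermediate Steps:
K(L) = -3/(4*L)
y(M) = M - 3/(2*M) (y(M) = 2*(-3/(4*M)) + M = -3/(2*M) + M = M - 3/(2*M))
p(R) = 5
y(-11)*(-134 + p(8)) = (-11 - 3/2/(-11))*(-134 + 5) = (-11 - 3/2*(-1/11))*(-129) = (-11 + 3/22)*(-129) = -239/22*(-129) = 30831/22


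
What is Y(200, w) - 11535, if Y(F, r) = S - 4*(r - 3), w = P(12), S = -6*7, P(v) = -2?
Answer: -11557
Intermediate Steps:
S = -42
w = -2
Y(F, r) = -30 - 4*r (Y(F, r) = -42 - 4*(r - 3) = -42 - 4*(-3 + r) = -42 - (-12 + 4*r) = -42 + (12 - 4*r) = -30 - 4*r)
Y(200, w) - 11535 = (-30 - 4*(-2)) - 11535 = (-30 + 8) - 11535 = -22 - 11535 = -11557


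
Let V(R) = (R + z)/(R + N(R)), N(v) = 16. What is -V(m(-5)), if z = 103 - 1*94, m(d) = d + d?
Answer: ⅙ ≈ 0.16667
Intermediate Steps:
m(d) = 2*d
z = 9 (z = 103 - 94 = 9)
V(R) = (9 + R)/(16 + R) (V(R) = (R + 9)/(R + 16) = (9 + R)/(16 + R))
-V(m(-5)) = -(9 + 2*(-5))/(16 + 2*(-5)) = -(9 - 10)/(16 - 10) = -(-1)/6 = -1*(-⅙) = ⅙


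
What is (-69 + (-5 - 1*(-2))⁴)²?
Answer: 144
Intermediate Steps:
(-69 + (-5 - 1*(-2))⁴)² = (-69 + (-5 + 2)⁴)² = (-69 + (-3)⁴)² = (-69 + 81)² = 12² = 144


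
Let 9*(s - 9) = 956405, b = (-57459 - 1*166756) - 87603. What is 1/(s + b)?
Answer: -9/1849876 ≈ -4.8652e-6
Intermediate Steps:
b = -311818 (b = (-57459 - 166756) - 87603 = -224215 - 87603 = -311818)
s = 956486/9 (s = 9 + (⅑)*956405 = 9 + 956405/9 = 956486/9 ≈ 1.0628e+5)
1/(s + b) = 1/(956486/9 - 311818) = 1/(-1849876/9) = -9/1849876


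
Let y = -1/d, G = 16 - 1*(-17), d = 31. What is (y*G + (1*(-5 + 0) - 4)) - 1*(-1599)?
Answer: 49257/31 ≈ 1588.9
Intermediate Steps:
G = 33 (G = 16 + 17 = 33)
y = -1/31 ≈ -0.032258
(y*G + (1*(-5 + 0) - 4)) - 1*(-1599) = (-1/31*33 + (1*(-5 + 0) - 4)) - 1*(-1599) = (-33/31 + (1*(-5) - 4)) + 1599 = (-33/31 + (-5 - 4)) + 1599 = (-33/31 - 9) + 1599 = -312/31 + 1599 = 49257/31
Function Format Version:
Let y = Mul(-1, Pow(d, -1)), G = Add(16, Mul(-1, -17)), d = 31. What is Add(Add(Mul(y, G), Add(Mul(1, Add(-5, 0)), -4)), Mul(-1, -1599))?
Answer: Rational(49257, 31) ≈ 1588.9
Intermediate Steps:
G = 33 (G = Add(16, 17) = 33)
y = Rational(-1, 31) (y = Mul(-1, Pow(31, -1)) = Mul(-1, Rational(1, 31)) = Rational(-1, 31) ≈ -0.032258)
Add(Add(Mul(y, G), Add(Mul(1, Add(-5, 0)), -4)), Mul(-1, -1599)) = Add(Add(Mul(Rational(-1, 31), 33), Add(Mul(1, Add(-5, 0)), -4)), Mul(-1, -1599)) = Add(Add(Rational(-33, 31), Add(Mul(1, -5), -4)), 1599) = Add(Add(Rational(-33, 31), Add(-5, -4)), 1599) = Add(Add(Rational(-33, 31), -9), 1599) = Add(Rational(-312, 31), 1599) = Rational(49257, 31)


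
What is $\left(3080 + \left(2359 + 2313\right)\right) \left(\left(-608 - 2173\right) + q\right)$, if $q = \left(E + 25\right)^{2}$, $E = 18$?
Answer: $-7224864$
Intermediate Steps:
$q = 1849$ ($q = \left(18 + 25\right)^{2} = 43^{2} = 1849$)
$\left(3080 + \left(2359 + 2313\right)\right) \left(\left(-608 - 2173\right) + q\right) = \left(3080 + \left(2359 + 2313\right)\right) \left(\left(-608 - 2173\right) + 1849\right) = \left(3080 + 4672\right) \left(\left(-608 - 2173\right) + 1849\right) = 7752 \left(-2781 + 1849\right) = 7752 \left(-932\right) = -7224864$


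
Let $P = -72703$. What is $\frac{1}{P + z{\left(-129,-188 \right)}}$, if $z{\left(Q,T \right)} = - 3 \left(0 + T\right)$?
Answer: $- \frac{1}{72139} \approx -1.3862 \cdot 10^{-5}$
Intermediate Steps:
$z{\left(Q,T \right)} = - 3 T$
$\frac{1}{P + z{\left(-129,-188 \right)}} = \frac{1}{-72703 - -564} = \frac{1}{-72703 + 564} = \frac{1}{-72139} = - \frac{1}{72139}$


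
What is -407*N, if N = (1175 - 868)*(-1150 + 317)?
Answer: 104082517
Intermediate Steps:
N = -255731 (N = 307*(-833) = -255731)
-407*N = -407*(-255731) = 104082517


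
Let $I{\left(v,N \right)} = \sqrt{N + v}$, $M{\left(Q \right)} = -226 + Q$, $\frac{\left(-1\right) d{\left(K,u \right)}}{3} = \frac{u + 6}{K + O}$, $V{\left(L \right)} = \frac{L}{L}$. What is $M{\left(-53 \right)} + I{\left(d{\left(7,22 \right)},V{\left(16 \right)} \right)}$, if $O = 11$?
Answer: $-279 + \frac{i \sqrt{33}}{3} \approx -279.0 + 1.9149 i$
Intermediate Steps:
$V{\left(L \right)} = 1$
$d{\left(K,u \right)} = - \frac{3 \left(6 + u\right)}{11 + K}$ ($d{\left(K,u \right)} = - 3 \frac{u + 6}{K + 11} = - 3 \frac{6 + u}{11 + K} = - \frac{3 \left(6 + u\right)}{11 + K}$)
$M{\left(-53 \right)} + I{\left(d{\left(7,22 \right)},V{\left(16 \right)} \right)} = \left(-226 - 53\right) + \sqrt{1 + \frac{3 \left(-6 - 22\right)}{11 + 7}} = -279 + \sqrt{1 + \frac{3 \left(-6 - 22\right)}{18}} = -279 + \sqrt{1 + 3 \cdot \frac{1}{18} \left(-28\right)} = -279 + \sqrt{1 - \frac{14}{3}} = -279 + \sqrt{- \frac{11}{3}} = -279 + \frac{i \sqrt{33}}{3}$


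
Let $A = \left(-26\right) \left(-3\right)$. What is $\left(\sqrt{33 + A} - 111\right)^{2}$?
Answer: $\left(111 - \sqrt{111}\right)^{2} \approx 10093.0$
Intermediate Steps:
$A = 78$
$\left(\sqrt{33 + A} - 111\right)^{2} = \left(\sqrt{33 + 78} - 111\right)^{2} = \left(\sqrt{111} - 111\right)^{2} = \left(-111 + \sqrt{111}\right)^{2}$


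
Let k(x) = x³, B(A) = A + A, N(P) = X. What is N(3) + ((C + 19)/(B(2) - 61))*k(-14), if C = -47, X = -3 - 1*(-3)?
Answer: -76832/57 ≈ -1347.9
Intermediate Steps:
X = 0 (X = -3 + 3 = 0)
N(P) = 0
B(A) = 2*A
N(3) + ((C + 19)/(B(2) - 61))*k(-14) = 0 + ((-47 + 19)/(2*2 - 61))*(-14)³ = 0 - 28/(4 - 61)*(-2744) = 0 - 28/(-57)*(-2744) = 0 - 28*(-1/57)*(-2744) = 0 + (28/57)*(-2744) = 0 - 76832/57 = -76832/57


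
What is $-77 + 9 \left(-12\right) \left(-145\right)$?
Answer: $15583$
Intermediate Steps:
$-77 + 9 \left(-12\right) \left(-145\right) = -77 - -15660 = -77 + 15660 = 15583$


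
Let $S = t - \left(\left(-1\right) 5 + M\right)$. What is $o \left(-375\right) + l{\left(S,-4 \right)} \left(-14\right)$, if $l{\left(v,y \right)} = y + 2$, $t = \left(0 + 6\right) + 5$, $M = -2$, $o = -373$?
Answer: $139903$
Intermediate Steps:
$t = 11$ ($t = 6 + 5 = 11$)
$S = 18$ ($S = 11 - \left(\left(-1\right) 5 - 2\right) = 11 - \left(-5 - 2\right) = 11 - -7 = 11 + 7 = 18$)
$l{\left(v,y \right)} = 2 + y$
$o \left(-375\right) + l{\left(S,-4 \right)} \left(-14\right) = \left(-373\right) \left(-375\right) + \left(2 - 4\right) \left(-14\right) = 139875 - -28 = 139875 + 28 = 139903$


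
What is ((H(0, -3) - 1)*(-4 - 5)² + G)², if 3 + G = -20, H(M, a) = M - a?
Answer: 19321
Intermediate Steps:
G = -23 (G = -3 - 20 = -23)
((H(0, -3) - 1)*(-4 - 5)² + G)² = (((0 - 1*(-3)) - 1)*(-4 - 5)² - 23)² = (((0 + 3) - 1)*(-9)² - 23)² = ((3 - 1)*81 - 23)² = (2*81 - 23)² = (162 - 23)² = 139² = 19321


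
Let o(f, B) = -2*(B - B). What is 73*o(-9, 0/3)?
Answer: 0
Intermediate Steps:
o(f, B) = 0 (o(f, B) = -2*0 = 0)
73*o(-9, 0/3) = 73*0 = 0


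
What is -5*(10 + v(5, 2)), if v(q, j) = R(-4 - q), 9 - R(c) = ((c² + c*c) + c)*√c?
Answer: -95 + 2295*I ≈ -95.0 + 2295.0*I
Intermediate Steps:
R(c) = 9 - √c*(c + 2*c²) (R(c) = 9 - ((c² + c*c) + c)*√c = 9 - ((c² + c²) + c)*√c = 9 - (2*c² + c)*√c = 9 - (c + 2*c²)*√c = 9 - √c*(c + 2*c²))
v(q, j) = 9 - (-4 - q)^(3/2) - 2*(-4 - q)^(5/2)
-5*(10 + v(5, 2)) = -5*(10 + (9 - (-4 - 1*5)^(3/2) - 2*(-4 - 1*5)^(5/2))) = -5*(10 + (9 - (-4 - 5)^(3/2) - 2*(-4 - 5)^(5/2))) = -5*(10 + (9 - (-9)^(3/2) - 486*I)) = -5*(10 + (9 - (-27)*I - 486*I)) = -5*(10 + (9 + 27*I - 486*I)) = -5*(10 + (9 - 459*I)) = -5*(19 - 459*I) = -95 + 2295*I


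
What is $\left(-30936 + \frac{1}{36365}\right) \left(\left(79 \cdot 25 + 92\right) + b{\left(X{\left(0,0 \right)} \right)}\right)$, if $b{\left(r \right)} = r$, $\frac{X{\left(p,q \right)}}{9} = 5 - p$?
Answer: $- \frac{2375973893568}{36365} \approx -6.5337 \cdot 10^{7}$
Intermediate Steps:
$X{\left(p,q \right)} = 45 - 9 p$ ($X{\left(p,q \right)} = 9 \left(5 - p\right) = 45 - 9 p$)
$\left(-30936 + \frac{1}{36365}\right) \left(\left(79 \cdot 25 + 92\right) + b{\left(X{\left(0,0 \right)} \right)}\right) = \left(-30936 + \frac{1}{36365}\right) \left(\left(79 \cdot 25 + 92\right) + \left(45 - 0\right)\right) = \left(-30936 + \frac{1}{36365}\right) \left(\left(1975 + 92\right) + \left(45 + 0\right)\right) = - \frac{1124987639 \left(2067 + 45\right)}{36365} = \left(- \frac{1124987639}{36365}\right) 2112 = - \frac{2375973893568}{36365}$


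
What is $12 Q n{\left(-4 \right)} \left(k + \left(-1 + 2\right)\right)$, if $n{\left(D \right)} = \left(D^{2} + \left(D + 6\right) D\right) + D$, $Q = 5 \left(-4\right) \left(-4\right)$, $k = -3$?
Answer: $-7680$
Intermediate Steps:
$Q = 80$ ($Q = \left(-20\right) \left(-4\right) = 80$)
$n{\left(D \right)} = D + D^{2} + D \left(6 + D\right)$ ($n{\left(D \right)} = \left(D^{2} + \left(6 + D\right) D\right) + D = \left(D^{2} + D \left(6 + D\right)\right) + D = D + D^{2} + D \left(6 + D\right)$)
$12 Q n{\left(-4 \right)} \left(k + \left(-1 + 2\right)\right) = 12 \cdot 80 - 4 \left(7 + 2 \left(-4\right)\right) \left(-3 + \left(-1 + 2\right)\right) = 960 - 4 \left(7 - 8\right) \left(-3 + 1\right) = 960 \left(-4\right) \left(-1\right) \left(-2\right) = 960 \cdot 4 \left(-2\right) = 960 \left(-8\right) = -7680$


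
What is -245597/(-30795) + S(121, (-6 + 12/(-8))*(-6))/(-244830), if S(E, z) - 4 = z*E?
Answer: 1332482479/167545330 ≈ 7.9530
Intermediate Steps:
S(E, z) = 4 + E*z (S(E, z) = 4 + z*E = 4 + E*z)
-245597/(-30795) + S(121, (-6 + 12/(-8))*(-6))/(-244830) = -245597/(-30795) + (4 + 121*((-6 + 12/(-8))*(-6)))/(-244830) = -245597*(-1/30795) + (4 + 121*((-6 + 12*(-⅛))*(-6)))*(-1/244830) = 245597/30795 + (4 + 121*((-6 - 3/2)*(-6)))*(-1/244830) = 245597/30795 + (4 + 121*(-15/2*(-6)))*(-1/244830) = 245597/30795 + (4 + 121*45)*(-1/244830) = 245597/30795 + (4 + 5445)*(-1/244830) = 245597/30795 + 5449*(-1/244830) = 245597/30795 - 5449/244830 = 1332482479/167545330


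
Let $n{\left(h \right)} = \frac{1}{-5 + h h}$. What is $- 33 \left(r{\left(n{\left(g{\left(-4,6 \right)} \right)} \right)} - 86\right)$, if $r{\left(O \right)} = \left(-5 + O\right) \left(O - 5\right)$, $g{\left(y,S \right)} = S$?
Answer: $\frac{1944690}{961} \approx 2023.6$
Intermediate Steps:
$n{\left(h \right)} = \frac{1}{-5 + h^{2}}$
$r{\left(O \right)} = \left(-5 + O\right)^{2}$ ($r{\left(O \right)} = \left(-5 + O\right) \left(-5 + O\right) = \left(-5 + O\right)^{2}$)
$- 33 \left(r{\left(n{\left(g{\left(-4,6 \right)} \right)} \right)} - 86\right) = - 33 \left(\left(-5 + \frac{1}{-5 + 6^{2}}\right)^{2} - 86\right) = - 33 \left(\left(-5 + \frac{1}{-5 + 36}\right)^{2} - 86\right) = - 33 \left(\left(-5 + \frac{1}{31}\right)^{2} - 86\right) = - 33 \left(\left(- \frac{154}{31}\right)^{2} - 86\right) = - 33 \left(\frac{23716}{961} - 86\right) = \left(-33\right) \left(- \frac{58930}{961}\right) = \frac{1944690}{961}$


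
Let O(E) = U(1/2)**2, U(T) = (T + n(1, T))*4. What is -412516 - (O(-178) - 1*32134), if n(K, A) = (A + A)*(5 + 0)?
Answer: -380866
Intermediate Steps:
n(K, A) = 10*A (n(K, A) = (2*A)*5 = 10*A)
U(T) = 44*T (U(T) = (T + 10*T)*4 = (11*T)*4 = 44*T)
O(E) = 484 (O(E) = (44/2)**2 = (44*(1/2))**2 = 22**2 = 484)
-412516 - (O(-178) - 1*32134) = -412516 - (484 - 1*32134) = -412516 - (484 - 32134) = -412516 - 1*(-31650) = -412516 + 31650 = -380866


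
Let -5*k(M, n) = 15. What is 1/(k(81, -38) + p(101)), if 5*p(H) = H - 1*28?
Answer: 5/58 ≈ 0.086207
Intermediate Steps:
k(M, n) = -3 (k(M, n) = -⅕*15 = -3)
p(H) = -28/5 + H/5 (p(H) = (H - 1*28)/5 = (H - 28)/5 = (-28 + H)/5 = -28/5 + H/5)
1/(k(81, -38) + p(101)) = 1/(-3 + (-28/5 + (⅕)*101)) = 1/(-3 + (-28/5 + 101/5)) = 1/(-3 + 73/5) = 1/(58/5) = 5/58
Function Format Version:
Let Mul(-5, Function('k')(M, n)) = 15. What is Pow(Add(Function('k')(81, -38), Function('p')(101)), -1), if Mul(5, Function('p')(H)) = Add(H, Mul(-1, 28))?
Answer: Rational(5, 58) ≈ 0.086207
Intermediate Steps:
Function('k')(M, n) = -3 (Function('k')(M, n) = Mul(Rational(-1, 5), 15) = -3)
Function('p')(H) = Add(Rational(-28, 5), Mul(Rational(1, 5), H)) (Function('p')(H) = Mul(Rational(1, 5), Add(H, Mul(-1, 28))) = Mul(Rational(1, 5), Add(H, -28)) = Mul(Rational(1, 5), Add(-28, H)) = Add(Rational(-28, 5), Mul(Rational(1, 5), H)))
Pow(Add(Function('k')(81, -38), Function('p')(101)), -1) = Pow(Add(-3, Add(Rational(-28, 5), Mul(Rational(1, 5), 101))), -1) = Pow(Add(-3, Add(Rational(-28, 5), Rational(101, 5))), -1) = Pow(Add(-3, Rational(73, 5)), -1) = Pow(Rational(58, 5), -1) = Rational(5, 58)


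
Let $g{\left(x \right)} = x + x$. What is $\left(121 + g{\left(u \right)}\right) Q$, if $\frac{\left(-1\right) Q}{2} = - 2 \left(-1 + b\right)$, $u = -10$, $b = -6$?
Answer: $-2828$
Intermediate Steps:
$g{\left(x \right)} = 2 x$
$Q = -28$ ($Q = - 2 \left(- 2 \left(-1 - 6\right)\right) = - 2 \left(\left(-2\right) \left(-7\right)\right) = \left(-2\right) 14 = -28$)
$\left(121 + g{\left(u \right)}\right) Q = \left(121 + 2 \left(-10\right)\right) \left(-28\right) = \left(121 - 20\right) \left(-28\right) = 101 \left(-28\right) = -2828$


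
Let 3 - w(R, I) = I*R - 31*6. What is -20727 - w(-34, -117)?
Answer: -16938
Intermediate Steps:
w(R, I) = 189 - I*R (w(R, I) = 3 - (I*R - 31*6) = 3 - (I*R - 186) = 3 - (-186 + I*R) = 3 + (186 - I*R) = 189 - I*R)
-20727 - w(-34, -117) = -20727 - (189 - 1*(-117)*(-34)) = -20727 - (189 - 3978) = -20727 - 1*(-3789) = -20727 + 3789 = -16938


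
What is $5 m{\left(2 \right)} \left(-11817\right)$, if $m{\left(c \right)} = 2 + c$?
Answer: $-236340$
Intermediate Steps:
$5 m{\left(2 \right)} \left(-11817\right) = 5 \left(2 + 2\right) \left(-11817\right) = 5 \cdot 4 \left(-11817\right) = 20 \left(-11817\right) = -236340$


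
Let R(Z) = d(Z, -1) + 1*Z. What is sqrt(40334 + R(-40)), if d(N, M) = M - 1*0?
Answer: 33*sqrt(37) ≈ 200.73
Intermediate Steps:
d(N, M) = M (d(N, M) = M + 0 = M)
R(Z) = -1 + Z (R(Z) = -1 + 1*Z = -1 + Z)
sqrt(40334 + R(-40)) = sqrt(40334 + (-1 - 40)) = sqrt(40334 - 41) = sqrt(40293) = 33*sqrt(37)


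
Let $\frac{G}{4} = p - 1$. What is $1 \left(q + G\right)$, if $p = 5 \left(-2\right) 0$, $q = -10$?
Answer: $-14$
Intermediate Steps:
$p = 0$ ($p = \left(-10\right) 0 = 0$)
$G = -4$ ($G = 4 \left(0 - 1\right) = 4 \left(-1\right) = -4$)
$1 \left(q + G\right) = 1 \left(-10 - 4\right) = 1 \left(-14\right) = -14$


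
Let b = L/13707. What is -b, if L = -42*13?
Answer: 182/4569 ≈ 0.039834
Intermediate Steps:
L = -546
b = -182/4569 (b = -546/13707 = -546*1/13707 = -182/4569 ≈ -0.039834)
-b = -1*(-182/4569) = 182/4569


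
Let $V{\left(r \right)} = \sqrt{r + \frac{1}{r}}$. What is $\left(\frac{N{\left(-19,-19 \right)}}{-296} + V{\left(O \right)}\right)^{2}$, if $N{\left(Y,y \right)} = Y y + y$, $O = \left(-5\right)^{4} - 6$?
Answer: $\frac{8410880627}{13558576} - \frac{171 \sqrt{237177278}}{45806} \approx 562.84$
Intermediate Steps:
$O = 619$ ($O = 625 - 6 = 619$)
$N{\left(Y,y \right)} = y + Y y$
$\left(\frac{N{\left(-19,-19 \right)}}{-296} + V{\left(O \right)}\right)^{2} = \left(\frac{\left(-19\right) \left(1 - 19\right)}{-296} + \sqrt{619 + \frac{1}{619}}\right)^{2} = \left(\left(-19\right) \left(-18\right) \left(- \frac{1}{296}\right) + \sqrt{619 + \frac{1}{619}}\right)^{2} = \left(342 \left(- \frac{1}{296}\right) + \sqrt{\frac{383162}{619}}\right)^{2} = \left(- \frac{171}{148} + \frac{\sqrt{237177278}}{619}\right)^{2}$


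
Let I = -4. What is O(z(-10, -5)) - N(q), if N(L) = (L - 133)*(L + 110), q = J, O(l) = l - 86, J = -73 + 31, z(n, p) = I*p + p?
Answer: 11829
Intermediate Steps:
z(n, p) = -3*p (z(n, p) = -4*p + p = -3*p)
J = -42
O(l) = -86 + l
q = -42
N(L) = (-133 + L)*(110 + L)
O(z(-10, -5)) - N(q) = (-86 - 3*(-5)) - (-14630 + (-42)² - 23*(-42)) = (-86 + 15) - (-14630 + 1764 + 966) = -71 - 1*(-11900) = -71 + 11900 = 11829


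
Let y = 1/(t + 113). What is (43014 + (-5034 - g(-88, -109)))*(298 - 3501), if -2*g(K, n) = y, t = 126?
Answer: -58148674523/478 ≈ -1.2165e+8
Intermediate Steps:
y = 1/239 (y = 1/(126 + 113) = 1/239 ≈ 0.0041841)
g(K, n) = -1/478 (g(K, n) = -1/2*1/239 = -1/478)
(43014 + (-5034 - g(-88, -109)))*(298 - 3501) = (43014 + (-5034 - 1*(-1/478)))*(298 - 3501) = (43014 + (-5034 + 1/478))*(-3203) = (43014 - 2406251/478)*(-3203) = (18154441/478)*(-3203) = -58148674523/478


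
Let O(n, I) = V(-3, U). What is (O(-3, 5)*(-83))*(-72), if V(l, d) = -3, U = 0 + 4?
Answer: -17928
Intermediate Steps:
U = 4
O(n, I) = -3
(O(-3, 5)*(-83))*(-72) = -3*(-83)*(-72) = 249*(-72) = -17928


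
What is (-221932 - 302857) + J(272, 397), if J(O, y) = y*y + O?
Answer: -366908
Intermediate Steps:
J(O, y) = O + y² (J(O, y) = y² + O = O + y²)
(-221932 - 302857) + J(272, 397) = (-221932 - 302857) + (272 + 397²) = -524789 + (272 + 157609) = -524789 + 157881 = -366908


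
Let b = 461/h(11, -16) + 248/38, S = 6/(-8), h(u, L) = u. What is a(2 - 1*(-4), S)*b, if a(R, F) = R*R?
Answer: 364428/209 ≈ 1743.7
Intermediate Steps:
S = -¾ (S = 6*(-⅛) = -¾ ≈ -0.75000)
b = 10123/209 (b = 461/11 + 248/38 = 461*(1/11) + 248*(1/38) = 461/11 + 124/19 = 10123/209 ≈ 48.435)
a(R, F) = R²
a(2 - 1*(-4), S)*b = (2 - 1*(-4))²*(10123/209) = (2 + 4)²*(10123/209) = 6²*(10123/209) = 36*(10123/209) = 364428/209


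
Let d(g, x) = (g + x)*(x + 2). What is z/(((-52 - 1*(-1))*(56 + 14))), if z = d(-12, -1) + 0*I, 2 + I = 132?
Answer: 13/3570 ≈ 0.0036415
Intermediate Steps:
I = 130 (I = -2 + 132 = 130)
d(g, x) = (2 + x)*(g + x) (d(g, x) = (g + x)*(2 + x) = (2 + x)*(g + x))
z = -13 (z = ((-1)**2 + 2*(-12) + 2*(-1) - 12*(-1)) + 0*130 = (1 - 24 - 2 + 12) + 0 = -13 + 0 = -13)
z/(((-52 - 1*(-1))*(56 + 14))) = -13*1/((-52 - 1*(-1))*(56 + 14)) = -13*1/(70*(-52 + 1)) = -13/((-51*70)) = -13/(-3570) = -13*(-1/3570) = 13/3570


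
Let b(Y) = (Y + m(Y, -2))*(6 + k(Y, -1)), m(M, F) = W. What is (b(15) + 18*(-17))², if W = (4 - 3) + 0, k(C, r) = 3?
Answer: 26244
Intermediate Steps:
W = 1 (W = 1 + 0 = 1)
m(M, F) = 1
b(Y) = 9 + 9*Y (b(Y) = (Y + 1)*(6 + 3) = (1 + Y)*9 = 9 + 9*Y)
(b(15) + 18*(-17))² = ((9 + 9*15) + 18*(-17))² = ((9 + 135) - 306)² = (144 - 306)² = (-162)² = 26244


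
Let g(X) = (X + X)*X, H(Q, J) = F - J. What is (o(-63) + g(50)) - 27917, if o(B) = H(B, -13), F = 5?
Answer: -22899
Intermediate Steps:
H(Q, J) = 5 - J
o(B) = 18 (o(B) = 5 - 1*(-13) = 5 + 13 = 18)
g(X) = 2*X**2 (g(X) = (2*X)*X = 2*X**2)
(o(-63) + g(50)) - 27917 = (18 + 2*50**2) - 27917 = (18 + 2*2500) - 27917 = (18 + 5000) - 27917 = 5018 - 27917 = -22899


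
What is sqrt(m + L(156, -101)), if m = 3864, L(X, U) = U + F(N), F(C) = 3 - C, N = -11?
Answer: sqrt(3777) ≈ 61.457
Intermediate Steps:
L(X, U) = 14 + U (L(X, U) = U + (3 - 1*(-11)) = U + (3 + 11) = U + 14 = 14 + U)
sqrt(m + L(156, -101)) = sqrt(3864 + (14 - 101)) = sqrt(3864 - 87) = sqrt(3777)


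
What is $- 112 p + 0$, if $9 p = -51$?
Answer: $\frac{1904}{3} \approx 634.67$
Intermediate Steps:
$p = - \frac{17}{3}$ ($p = \frac{1}{9} \left(-51\right) = - \frac{17}{3} \approx -5.6667$)
$- 112 p + 0 = \left(-112\right) \left(- \frac{17}{3}\right) + 0 = \frac{1904}{3} + 0 = \frac{1904}{3}$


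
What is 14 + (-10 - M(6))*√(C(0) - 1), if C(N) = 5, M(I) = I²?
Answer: -78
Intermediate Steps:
14 + (-10 - M(6))*√(C(0) - 1) = 14 + (-10 - 1*6²)*√(5 - 1) = 14 + (-10 - 1*36)*√4 = 14 + (-10 - 36)*2 = 14 - 46*2 = 14 - 92 = -78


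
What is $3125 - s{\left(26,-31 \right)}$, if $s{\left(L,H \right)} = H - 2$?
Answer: $3158$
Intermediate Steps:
$s{\left(L,H \right)} = -2 + H$
$3125 - s{\left(26,-31 \right)} = 3125 - \left(-2 - 31\right) = 3125 - -33 = 3125 + 33 = 3158$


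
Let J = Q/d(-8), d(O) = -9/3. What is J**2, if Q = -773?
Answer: 597529/9 ≈ 66392.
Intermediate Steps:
d(O) = -3 (d(O) = -9*1/3 = -3)
J = 773/3 (J = -773/(-3) = -773*(-1/3) = 773/3 ≈ 257.67)
J**2 = (773/3)**2 = 597529/9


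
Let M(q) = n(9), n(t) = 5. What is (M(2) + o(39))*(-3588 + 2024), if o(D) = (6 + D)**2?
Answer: -3174920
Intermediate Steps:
M(q) = 5
(M(2) + o(39))*(-3588 + 2024) = (5 + (6 + 39)**2)*(-3588 + 2024) = (5 + 45**2)*(-1564) = (5 + 2025)*(-1564) = 2030*(-1564) = -3174920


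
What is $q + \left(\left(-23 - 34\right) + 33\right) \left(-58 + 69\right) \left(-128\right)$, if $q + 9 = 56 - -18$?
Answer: $33857$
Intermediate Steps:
$q = 65$ ($q = -9 + \left(56 - -18\right) = -9 + \left(56 + 18\right) = -9 + 74 = 65$)
$q + \left(\left(-23 - 34\right) + 33\right) \left(-58 + 69\right) \left(-128\right) = 65 + \left(\left(-23 - 34\right) + 33\right) \left(-58 + 69\right) \left(-128\right) = 65 + \left(\left(-23 - 34\right) + 33\right) 11 \left(-128\right) = 65 + \left(-57 + 33\right) 11 \left(-128\right) = 65 + \left(-24\right) 11 \left(-128\right) = 65 - -33792 = 65 + 33792 = 33857$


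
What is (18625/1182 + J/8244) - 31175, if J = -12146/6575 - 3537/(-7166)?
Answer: -2384315203324662317/76520318718600 ≈ -31159.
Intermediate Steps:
J = -63782461/47116450 (J = -12146*1/6575 - 3537*(-1/7166) = -12146/6575 + 3537/7166 = -63782461/47116450 ≈ -1.3537)
(18625/1182 + J/8244) - 31175 = (18625/1182 - 63782461/47116450/8244) - 31175 = (18625*(1/1182) - 63782461/47116450*1/8244) - 31175 = (18625/1182 - 63782461/388428013800) - 31175 = 1205732727692683/76520318718600 - 31175 = -2384315203324662317/76520318718600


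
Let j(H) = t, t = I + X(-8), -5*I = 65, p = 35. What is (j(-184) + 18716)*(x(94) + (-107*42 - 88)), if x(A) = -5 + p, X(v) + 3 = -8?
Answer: -85085984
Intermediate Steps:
X(v) = -11 (X(v) = -3 - 8 = -11)
I = -13 (I = -1/5*65 = -13)
x(A) = 30 (x(A) = -5 + 35 = 30)
t = -24 (t = -13 - 11 = -24)
j(H) = -24
(j(-184) + 18716)*(x(94) + (-107*42 - 88)) = (-24 + 18716)*(30 + (-107*42 - 88)) = 18692*(30 + (-4494 - 88)) = 18692*(30 - 4582) = 18692*(-4552) = -85085984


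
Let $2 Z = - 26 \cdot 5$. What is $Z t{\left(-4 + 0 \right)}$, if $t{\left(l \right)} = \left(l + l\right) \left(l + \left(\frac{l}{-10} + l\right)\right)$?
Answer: $-3952$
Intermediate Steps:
$Z = -65$ ($Z = \frac{\left(-1\right) 26 \cdot 5}{2} = \frac{\left(-1\right) 130}{2} = \frac{1}{2} \left(-130\right) = -65$)
$t{\left(l \right)} = \frac{19 l^{2}}{5}$ ($t{\left(l \right)} = 2 l \left(l + \left(l \left(- \frac{1}{10}\right) + l\right)\right) = 2 l \left(l + \left(- \frac{l}{10} + l\right)\right) = 2 l \left(l + \frac{9 l}{10}\right) = 2 l \frac{19 l}{10} = \frac{19 l^{2}}{5}$)
$Z t{\left(-4 + 0 \right)} = - 65 \frac{19 \left(-4 + 0\right)^{2}}{5} = - 65 \frac{19 \left(-4\right)^{2}}{5} = - 65 \cdot \frac{19}{5} \cdot 16 = \left(-65\right) \frac{304}{5} = -3952$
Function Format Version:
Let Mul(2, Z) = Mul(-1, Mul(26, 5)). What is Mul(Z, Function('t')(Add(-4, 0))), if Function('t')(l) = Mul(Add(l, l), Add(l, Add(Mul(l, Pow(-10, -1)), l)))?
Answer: -3952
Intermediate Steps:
Z = -65 (Z = Mul(Rational(1, 2), Mul(-1, Mul(26, 5))) = Mul(Rational(1, 2), Mul(-1, 130)) = Mul(Rational(1, 2), -130) = -65)
Function('t')(l) = Mul(Rational(19, 5), Pow(l, 2)) (Function('t')(l) = Mul(Mul(2, l), Add(l, Add(Mul(l, Rational(-1, 10)), l))) = Mul(Mul(2, l), Add(l, Add(Mul(Rational(-1, 10), l), l))) = Mul(Mul(2, l), Add(l, Mul(Rational(9, 10), l))) = Mul(Mul(2, l), Mul(Rational(19, 10), l)) = Mul(Rational(19, 5), Pow(l, 2)))
Mul(Z, Function('t')(Add(-4, 0))) = Mul(-65, Mul(Rational(19, 5), Pow(Add(-4, 0), 2))) = Mul(-65, Mul(Rational(19, 5), Pow(-4, 2))) = Mul(-65, Mul(Rational(19, 5), 16)) = Mul(-65, Rational(304, 5)) = -3952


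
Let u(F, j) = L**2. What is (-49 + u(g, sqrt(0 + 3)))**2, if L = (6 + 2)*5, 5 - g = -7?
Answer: 2405601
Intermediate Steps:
g = 12 (g = 5 - 1*(-7) = 5 + 7 = 12)
L = 40 (L = 8*5 = 40)
u(F, j) = 1600 (u(F, j) = 40**2 = 1600)
(-49 + u(g, sqrt(0 + 3)))**2 = (-49 + 1600)**2 = 1551**2 = 2405601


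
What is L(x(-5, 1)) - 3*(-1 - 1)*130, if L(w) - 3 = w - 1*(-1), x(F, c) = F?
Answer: 779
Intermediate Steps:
L(w) = 4 + w (L(w) = 3 + (w - 1*(-1)) = 3 + (w + 1) = 3 + (1 + w) = 4 + w)
L(x(-5, 1)) - 3*(-1 - 1)*130 = (4 - 5) - 3*(-1 - 1)*130 = -1 - 3*(-2)*130 = -1 + 6*130 = -1 + 780 = 779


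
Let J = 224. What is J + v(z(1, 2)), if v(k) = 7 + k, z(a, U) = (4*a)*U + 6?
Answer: 245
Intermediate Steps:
z(a, U) = 6 + 4*U*a (z(a, U) = 4*U*a + 6 = 6 + 4*U*a)
J + v(z(1, 2)) = 224 + (7 + (6 + 4*2*1)) = 224 + (7 + (6 + 8)) = 224 + (7 + 14) = 224 + 21 = 245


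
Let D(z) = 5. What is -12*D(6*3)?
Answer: -60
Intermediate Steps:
-12*D(6*3) = -12*5 = -60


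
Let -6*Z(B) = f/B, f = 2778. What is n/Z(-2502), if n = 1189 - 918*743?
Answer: -1703574270/463 ≈ -3.6794e+6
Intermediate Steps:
Z(B) = -463/B
n = -680885 (n = 1189 - 682074 = -680885)
n/Z(-2502) = -680885/((-463/(-2502))) = -680885/((-463*(-1/2502))) = -680885/463/2502 = -680885*2502/463 = -1703574270/463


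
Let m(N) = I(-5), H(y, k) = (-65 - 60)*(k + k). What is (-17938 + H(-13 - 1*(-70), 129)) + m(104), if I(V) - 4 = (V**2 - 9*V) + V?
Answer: -50119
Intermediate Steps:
H(y, k) = -250*k
I(V) = 4 + V**2 - 8*V (I(V) = 4 + ((V**2 - 9*V) + V) = 4 + (V**2 - 8*V) = 4 + V**2 - 8*V)
m(N) = 69 (m(N) = 4 + (-5)**2 - 8*(-5) = 4 + 25 + 40 = 69)
(-17938 + H(-13 - 1*(-70), 129)) + m(104) = (-17938 - 250*129) + 69 = (-17938 - 32250) + 69 = -50188 + 69 = -50119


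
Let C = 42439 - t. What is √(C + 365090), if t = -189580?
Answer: √597109 ≈ 772.73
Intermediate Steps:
C = 232019 (C = 42439 - 1*(-189580) = 42439 + 189580 = 232019)
√(C + 365090) = √(232019 + 365090) = √597109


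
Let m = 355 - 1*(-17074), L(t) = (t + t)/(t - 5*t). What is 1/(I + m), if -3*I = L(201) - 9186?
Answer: 6/122947 ≈ 4.8802e-5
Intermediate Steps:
L(t) = -1/2 (L(t) = (2*t)/((-4*t)) = (2*t)*(-1/(4*t)) = -1/2)
m = 17429 (m = 355 + 17074 = 17429)
I = 18373/6 (I = -(-1/2 - 9186)/3 = -1/3*(-18373/2) = 18373/6 ≈ 3062.2)
1/(I + m) = 1/(18373/6 + 17429) = 1/(122947/6) = 6/122947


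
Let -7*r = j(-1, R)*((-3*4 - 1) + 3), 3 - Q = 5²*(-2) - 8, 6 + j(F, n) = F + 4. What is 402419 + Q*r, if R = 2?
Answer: 2815103/7 ≈ 4.0216e+5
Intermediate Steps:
j(F, n) = -2 + F (j(F, n) = -6 + (F + 4) = -6 + (4 + F) = -2 + F)
Q = 61 (Q = 3 - (5²*(-2) - 8) = 3 - (25*(-2) - 8) = 3 - (-50 - 8) = 3 - 1*(-58) = 3 + 58 = 61)
r = -30/7 (r = -(-2 - 1)*((-3*4 - 1) + 3)/7 = -(-3)*((-12 - 1) + 3)/7 = -(-3)*(-13 + 3)/7 = -(-3)*(-10)/7 = -⅐*30 = -30/7 ≈ -4.2857)
402419 + Q*r = 402419 + 61*(-30/7) = 402419 - 1830/7 = 2815103/7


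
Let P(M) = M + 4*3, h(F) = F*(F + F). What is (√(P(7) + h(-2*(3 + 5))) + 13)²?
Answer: 700 + 78*√59 ≈ 1299.1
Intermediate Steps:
h(F) = 2*F² (h(F) = F*(2*F) = 2*F²)
P(M) = 12 + M (P(M) = M + 12 = 12 + M)
(√(P(7) + h(-2*(3 + 5))) + 13)² = (√((12 + 7) + 2*(-2*(3 + 5))²) + 13)² = (√(19 + 2*(-2*8)²) + 13)² = (√(19 + 2*(-16)²) + 13)² = (√(19 + 2*256) + 13)² = (√(19 + 512) + 13)² = (√531 + 13)² = (3*√59 + 13)² = (13 + 3*√59)²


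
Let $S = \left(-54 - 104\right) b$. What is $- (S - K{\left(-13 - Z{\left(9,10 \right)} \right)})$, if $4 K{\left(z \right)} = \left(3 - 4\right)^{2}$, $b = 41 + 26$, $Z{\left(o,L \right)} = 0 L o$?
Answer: $\frac{42345}{4} \approx 10586.0$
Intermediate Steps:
$Z{\left(o,L \right)} = 0$ ($Z{\left(o,L \right)} = 0 o = 0$)
$b = 67$
$K{\left(z \right)} = \frac{1}{4}$ ($K{\left(z \right)} = \frac{\left(3 - 4\right)^{2}}{4} = \frac{\left(-1\right)^{2}}{4} = \frac{1}{4} \cdot 1 = \frac{1}{4}$)
$S = -10586$ ($S = \left(-54 - 104\right) 67 = \left(-158\right) 67 = -10586$)
$- (S - K{\left(-13 - Z{\left(9,10 \right)} \right)}) = - (-10586 - \frac{1}{4}) = \left(-1\right) \left(- \frac{42345}{4}\right) = \frac{42345}{4}$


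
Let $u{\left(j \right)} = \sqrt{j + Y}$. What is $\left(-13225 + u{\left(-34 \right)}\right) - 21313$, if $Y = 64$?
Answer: $-34538 + \sqrt{30} \approx -34533.0$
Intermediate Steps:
$u{\left(j \right)} = \sqrt{64 + j}$ ($u{\left(j \right)} = \sqrt{j + 64} = \sqrt{64 + j}$)
$\left(-13225 + u{\left(-34 \right)}\right) - 21313 = \left(-13225 + \sqrt{64 - 34}\right) - 21313 = \left(-13225 + \sqrt{30}\right) - 21313 = -34538 + \sqrt{30}$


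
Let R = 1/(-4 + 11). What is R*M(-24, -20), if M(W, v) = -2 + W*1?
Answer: -26/7 ≈ -3.7143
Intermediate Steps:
M(W, v) = -2 + W
R = ⅐ (R = 1/7 = ⅐ ≈ 0.14286)
R*M(-24, -20) = (-2 - 24)/7 = (⅐)*(-26) = -26/7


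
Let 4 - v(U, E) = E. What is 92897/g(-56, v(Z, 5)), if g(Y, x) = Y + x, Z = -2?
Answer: -92897/57 ≈ -1629.8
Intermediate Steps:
v(U, E) = 4 - E
92897/g(-56, v(Z, 5)) = 92897/(-56 + (4 - 1*5)) = 92897/(-56 + (4 - 5)) = 92897/(-56 - 1) = 92897/(-57) = 92897*(-1/57) = -92897/57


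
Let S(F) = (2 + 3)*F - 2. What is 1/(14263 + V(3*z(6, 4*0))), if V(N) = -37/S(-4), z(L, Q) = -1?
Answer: 22/313823 ≈ 7.0103e-5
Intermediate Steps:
S(F) = -2 + 5*F (S(F) = 5*F - 2 = -2 + 5*F)
V(N) = 37/22 (V(N) = -37/(-2 + 5*(-4)) = -37/(-2 - 20) = -37/(-22) = -37*(-1/22) = 37/22)
1/(14263 + V(3*z(6, 4*0))) = 1/(14263 + 37/22) = 1/(313823/22) = 22/313823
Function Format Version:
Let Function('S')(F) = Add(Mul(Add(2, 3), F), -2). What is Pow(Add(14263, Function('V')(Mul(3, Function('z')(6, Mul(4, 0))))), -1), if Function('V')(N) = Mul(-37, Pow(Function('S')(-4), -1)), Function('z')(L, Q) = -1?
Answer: Rational(22, 313823) ≈ 7.0103e-5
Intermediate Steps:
Function('S')(F) = Add(-2, Mul(5, F)) (Function('S')(F) = Add(Mul(5, F), -2) = Add(-2, Mul(5, F)))
Function('V')(N) = Rational(37, 22) (Function('V')(N) = Mul(-37, Pow(Add(-2, Mul(5, -4)), -1)) = Mul(-37, Pow(Add(-2, -20), -1)) = Mul(-37, Pow(-22, -1)) = Mul(-37, Rational(-1, 22)) = Rational(37, 22))
Pow(Add(14263, Function('V')(Mul(3, Function('z')(6, Mul(4, 0))))), -1) = Pow(Add(14263, Rational(37, 22)), -1) = Pow(Rational(313823, 22), -1) = Rational(22, 313823)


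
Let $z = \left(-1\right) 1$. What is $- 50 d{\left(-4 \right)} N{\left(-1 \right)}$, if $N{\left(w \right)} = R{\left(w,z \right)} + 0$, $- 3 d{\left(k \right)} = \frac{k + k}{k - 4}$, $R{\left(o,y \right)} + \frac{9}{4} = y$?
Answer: $- \frac{325}{6} \approx -54.167$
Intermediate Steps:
$z = -1$
$R{\left(o,y \right)} = - \frac{9}{4} + y$
$d{\left(k \right)} = - \frac{2 k}{3 \left(-4 + k\right)}$ ($d{\left(k \right)} = - \frac{\left(k + k\right) \frac{1}{k - 4}}{3} = - \frac{2 k \frac{1}{-4 + k}}{3} = - \frac{2 k}{3 \left(-4 + k\right)}$)
$N{\left(w \right)} = - \frac{13}{4}$ ($N{\left(w \right)} = \left(- \frac{9}{4} - 1\right) + 0 = - \frac{13}{4} + 0 = - \frac{13}{4}$)
$- 50 d{\left(-4 \right)} N{\left(-1 \right)} = - 50 \left(\left(-2\right) \left(-4\right) \frac{1}{-12 + 3 \left(-4\right)}\right) \left(- \frac{13}{4}\right) = - 50 \left(\left(-2\right) \left(-4\right) \frac{1}{-12 - 12}\right) \left(- \frac{13}{4}\right) = - 50 \left(\left(-2\right) \left(-4\right) \frac{1}{-24}\right) \left(- \frac{13}{4}\right) = - 50 \left(\left(-2\right) \left(-4\right) \left(- \frac{1}{24}\right)\right) \left(- \frac{13}{4}\right) = \left(-50\right) \left(- \frac{1}{3}\right) \left(- \frac{13}{4}\right) = \frac{50}{3} \left(- \frac{13}{4}\right) = - \frac{325}{6}$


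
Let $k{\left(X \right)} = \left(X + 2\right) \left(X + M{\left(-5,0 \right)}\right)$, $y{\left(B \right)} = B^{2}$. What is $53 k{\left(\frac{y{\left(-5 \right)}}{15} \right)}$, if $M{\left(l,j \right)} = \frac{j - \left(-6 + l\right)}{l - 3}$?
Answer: $\frac{4081}{72} \approx 56.681$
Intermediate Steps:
$M{\left(l,j \right)} = \frac{6 + j - l}{-3 + l}$
$k{\left(X \right)} = \left(2 + X\right) \left(- \frac{11}{8} + X\right)$ ($k{\left(X \right)} = \left(X + 2\right) \left(X + \frac{6 + 0 - -5}{-3 - 5}\right) = \left(2 + X\right) \left(X + \frac{6 + 0 + 5}{-8}\right) = \left(2 + X\right) \left(X - \frac{11}{8}\right) = \left(2 + X\right) \left(- \frac{11}{8} + X\right)$)
$53 k{\left(\frac{y{\left(-5 \right)}}{15} \right)} = 53 \left(- \frac{11}{4} + \left(\frac{\left(-5\right)^{2}}{15}\right)^{2} + \frac{5 \frac{\left(-5\right)^{2}}{15}}{8}\right) = 53 \left(- \frac{11}{4} + \left(25 \cdot \frac{1}{15}\right)^{2} + \frac{5 \cdot 25 \cdot \frac{1}{15}}{8}\right) = 53 \left(- \frac{11}{4} + \left(\frac{5}{3}\right)^{2} + \frac{5}{8} \cdot \frac{5}{3}\right) = 53 \left(- \frac{11}{4} + \frac{25}{9} + \frac{25}{24}\right) = 53 \cdot \frac{77}{72} = \frac{4081}{72}$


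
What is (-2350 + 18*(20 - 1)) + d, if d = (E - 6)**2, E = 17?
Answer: -1887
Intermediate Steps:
d = 121 (d = (17 - 6)**2 = 11**2 = 121)
(-2350 + 18*(20 - 1)) + d = (-2350 + 18*(20 - 1)) + 121 = (-2350 + 18*19) + 121 = (-2350 + 342) + 121 = -2008 + 121 = -1887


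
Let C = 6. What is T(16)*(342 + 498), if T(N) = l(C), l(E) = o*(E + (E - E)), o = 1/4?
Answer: 1260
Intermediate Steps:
o = 1/4 ≈ 0.25000
l(E) = E/4 (l(E) = (E + (E - E))/4 = (E + 0)/4 = E/4)
T(N) = 3/2 (T(N) = (1/4)*6 = 3/2)
T(16)*(342 + 498) = 3*(342 + 498)/2 = (3/2)*840 = 1260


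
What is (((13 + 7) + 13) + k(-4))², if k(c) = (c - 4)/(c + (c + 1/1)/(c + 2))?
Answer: 32761/25 ≈ 1310.4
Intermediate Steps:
k(c) = (-4 + c)/(c + (1 + c)/(2 + c)) (k(c) = (-4 + c)/(c + (c + 1)/(2 + c)) = (-4 + c)/(c + (1 + c)/(2 + c)))
(((13 + 7) + 13) + k(-4))² = (((13 + 7) + 13) + (-8 + (-4)² - 2*(-4))/(1 + (-4)² + 3*(-4)))² = ((20 + 13) + (-8 + 16 + 8)/(1 + 16 - 12))² = (33 + 16/5)² = (181/5)² = 32761/25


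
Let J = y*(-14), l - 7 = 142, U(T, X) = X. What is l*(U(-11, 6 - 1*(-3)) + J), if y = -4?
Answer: 9685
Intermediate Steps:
l = 149 (l = 7 + 142 = 149)
J = 56 (J = -4*(-14) = 56)
l*(U(-11, 6 - 1*(-3)) + J) = 149*((6 - 1*(-3)) + 56) = 149*((6 + 3) + 56) = 149*(9 + 56) = 149*65 = 9685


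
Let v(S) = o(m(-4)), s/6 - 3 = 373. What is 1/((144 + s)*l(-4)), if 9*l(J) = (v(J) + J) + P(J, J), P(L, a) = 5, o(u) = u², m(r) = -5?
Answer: 3/20800 ≈ 0.00014423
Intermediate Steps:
s = 2256 (s = 18 + 6*373 = 18 + 2238 = 2256)
v(S) = 25 (v(S) = (-5)² = 25)
l(J) = 10/3 + J/9 (l(J) = ((25 + J) + 5)/9 = (30 + J)/9 = 10/3 + J/9)
1/((144 + s)*l(-4)) = 1/((144 + 2256)*(10/3 + (⅑)*(-4))) = 1/(2400*(10/3 - 4/9)) = 1/(2400*(26/9)) = 1/(20800/3) = 3/20800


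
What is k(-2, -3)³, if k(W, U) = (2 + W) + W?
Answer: -8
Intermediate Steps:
k(W, U) = 2 + 2*W
k(-2, -3)³ = (2 + 2*(-2))³ = (2 - 4)³ = (-2)³ = -8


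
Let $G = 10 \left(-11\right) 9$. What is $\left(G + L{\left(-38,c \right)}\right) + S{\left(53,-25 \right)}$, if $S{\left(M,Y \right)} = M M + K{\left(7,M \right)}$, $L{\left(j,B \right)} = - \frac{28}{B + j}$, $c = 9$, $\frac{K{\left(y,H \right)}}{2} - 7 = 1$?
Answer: $\frac{53243}{29} \approx 1836.0$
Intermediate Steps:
$K{\left(y,H \right)} = 16$ ($K{\left(y,H \right)} = 14 + 2 \cdot 1 = 14 + 2 = 16$)
$S{\left(M,Y \right)} = 16 + M^{2}$ ($S{\left(M,Y \right)} = M M + 16 = M^{2} + 16 = 16 + M^{2}$)
$G = -990$ ($G = \left(-110\right) 9 = -990$)
$\left(G + L{\left(-38,c \right)}\right) + S{\left(53,-25 \right)} = \left(-990 - \frac{28}{9 - 38}\right) + \left(16 + 53^{2}\right) = \left(-990 - \frac{28}{-29}\right) + \left(16 + 2809\right) = \left(-990 - - \frac{28}{29}\right) + 2825 = \left(-990 + \frac{28}{29}\right) + 2825 = - \frac{28682}{29} + 2825 = \frac{53243}{29}$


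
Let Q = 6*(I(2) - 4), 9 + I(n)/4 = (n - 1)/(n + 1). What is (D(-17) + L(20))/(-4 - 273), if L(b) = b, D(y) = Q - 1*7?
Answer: 219/277 ≈ 0.79061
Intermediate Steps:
I(n) = -36 + 4*(-1 + n)/(1 + n) (I(n) = -36 + 4*((n - 1)/(n + 1)) = -36 + 4*((-1 + n)/(1 + n)) = -36 + 4*(-1 + n)/(1 + n))
Q = -232 (Q = 6*(8*(-5 - 4*2)/(1 + 2) - 4) = 6*(8*(-5 - 8)/3 - 4) = 6*(8*(⅓)*(-13) - 4) = 6*(-104/3 - 4) = 6*(-116/3) = -232)
D(y) = -239 (D(y) = -232 - 1*7 = -232 - 7 = -239)
(D(-17) + L(20))/(-4 - 273) = (-239 + 20)/(-4 - 273) = -219/(-277) = -219*(-1/277) = 219/277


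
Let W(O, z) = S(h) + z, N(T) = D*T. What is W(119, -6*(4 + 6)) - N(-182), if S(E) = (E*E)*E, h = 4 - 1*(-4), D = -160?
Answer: -28668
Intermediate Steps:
h = 8 (h = 4 + 4 = 8)
N(T) = -160*T
S(E) = E³ (S(E) = E²*E = E³)
W(O, z) = 512 + z (W(O, z) = 8³ + z = 512 + z)
W(119, -6*(4 + 6)) - N(-182) = (512 - 6*(4 + 6)) - (-160)*(-182) = (512 - 6*10) - 1*29120 = (512 - 60) - 29120 = 452 - 29120 = -28668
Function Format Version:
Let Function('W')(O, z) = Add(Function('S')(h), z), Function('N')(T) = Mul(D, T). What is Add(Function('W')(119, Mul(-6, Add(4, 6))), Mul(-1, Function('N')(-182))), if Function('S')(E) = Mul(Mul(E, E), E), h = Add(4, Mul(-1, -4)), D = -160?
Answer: -28668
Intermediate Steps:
h = 8 (h = Add(4, 4) = 8)
Function('N')(T) = Mul(-160, T)
Function('S')(E) = Pow(E, 3) (Function('S')(E) = Mul(Pow(E, 2), E) = Pow(E, 3))
Function('W')(O, z) = Add(512, z) (Function('W')(O, z) = Add(Pow(8, 3), z) = Add(512, z))
Add(Function('W')(119, Mul(-6, Add(4, 6))), Mul(-1, Function('N')(-182))) = Add(Add(512, Mul(-6, Add(4, 6))), Mul(-1, Mul(-160, -182))) = Add(Add(512, Mul(-6, 10)), Mul(-1, 29120)) = Add(Add(512, -60), -29120) = Add(452, -29120) = -28668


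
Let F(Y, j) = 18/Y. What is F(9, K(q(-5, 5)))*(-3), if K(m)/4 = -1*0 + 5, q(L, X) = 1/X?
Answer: -6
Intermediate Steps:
K(m) = 20 (K(m) = 4*(-1*0 + 5) = 4*(0 + 5) = 4*5 = 20)
F(9, K(q(-5, 5)))*(-3) = (18/9)*(-3) = (18*(⅑))*(-3) = 2*(-3) = -6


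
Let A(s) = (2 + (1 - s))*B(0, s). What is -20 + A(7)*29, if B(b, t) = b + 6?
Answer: -716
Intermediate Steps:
B(b, t) = 6 + b
A(s) = 18 - 6*s (A(s) = (2 + (1 - s))*(6 + 0) = (3 - s)*6 = 18 - 6*s)
-20 + A(7)*29 = -20 + (18 - 6*7)*29 = -20 + (18 - 42)*29 = -20 - 24*29 = -20 - 696 = -716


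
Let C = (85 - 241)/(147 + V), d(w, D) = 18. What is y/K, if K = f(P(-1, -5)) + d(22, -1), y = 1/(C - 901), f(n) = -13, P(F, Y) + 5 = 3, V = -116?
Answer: -31/140435 ≈ -0.00022074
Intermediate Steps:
P(F, Y) = -2 (P(F, Y) = -5 + 3 = -2)
C = -156/31 (C = (85 - 241)/(147 - 116) = -156/31 ≈ -5.0323)
y = -31/28087 (y = 1/(-156/31 - 901) = 1/(-28087/31) = -31/28087 ≈ -0.0011037)
K = 5 (K = -13 + 18 = 5)
y/K = -31/28087/5 = -31/28087*1/5 = -31/140435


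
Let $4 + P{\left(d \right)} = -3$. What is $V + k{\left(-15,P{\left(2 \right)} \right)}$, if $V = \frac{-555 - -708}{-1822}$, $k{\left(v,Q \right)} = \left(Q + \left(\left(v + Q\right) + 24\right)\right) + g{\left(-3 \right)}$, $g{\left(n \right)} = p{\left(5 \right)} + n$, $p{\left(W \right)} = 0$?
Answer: $- \frac{14729}{1822} \approx -8.084$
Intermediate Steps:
$g{\left(n \right)} = n$ ($g{\left(n \right)} = 0 + n = n$)
$P{\left(d \right)} = -7$ ($P{\left(d \right)} = -4 - 3 = -7$)
$k{\left(v,Q \right)} = 21 + v + 2 Q$ ($k{\left(v,Q \right)} = \left(Q + \left(\left(v + Q\right) + 24\right)\right) - 3 = \left(Q + \left(\left(Q + v\right) + 24\right)\right) - 3 = \left(Q + \left(24 + Q + v\right)\right) - 3 = \left(24 + v + 2 Q\right) - 3 = 21 + v + 2 Q$)
$V = - \frac{153}{1822}$ ($V = \left(-555 + 708\right) \left(- \frac{1}{1822}\right) = 153 \left(- \frac{1}{1822}\right) = - \frac{153}{1822} \approx -0.083974$)
$V + k{\left(-15,P{\left(2 \right)} \right)} = - \frac{153}{1822} + \left(21 - 15 + 2 \left(-7\right)\right) = - \frac{153}{1822} - 8 = - \frac{14729}{1822}$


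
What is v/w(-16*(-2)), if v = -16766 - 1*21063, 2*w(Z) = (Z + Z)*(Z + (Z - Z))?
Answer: -37829/1024 ≈ -36.942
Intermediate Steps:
w(Z) = Z² (w(Z) = ((Z + Z)*(Z + (Z - Z)))/2 = ((2*Z)*(Z + 0))/2 = ((2*Z)*Z)/2 = (2*Z²)/2 = Z²)
v = -37829 (v = -16766 - 21063 = -37829)
v/w(-16*(-2)) = -37829/((-16*(-2))²) = -37829/(32²) = -37829/1024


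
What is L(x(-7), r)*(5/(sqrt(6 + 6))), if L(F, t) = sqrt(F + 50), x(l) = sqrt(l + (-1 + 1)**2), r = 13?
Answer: 5*sqrt(150 + 3*I*sqrt(7))/6 ≈ 10.21 + 0.26994*I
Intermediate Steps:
x(l) = sqrt(l) (x(l) = sqrt(l + 0**2) = sqrt(l + 0) = sqrt(l))
L(F, t) = sqrt(50 + F)
L(x(-7), r)*(5/(sqrt(6 + 6))) = sqrt(50 + sqrt(-7))*(5/(sqrt(6 + 6))) = sqrt(50 + I*sqrt(7))*(5/(sqrt(12))) = sqrt(50 + I*sqrt(7))*(5/((2*sqrt(3)))) = sqrt(50 + I*sqrt(7))*(5*(sqrt(3)/6)) = sqrt(50 + I*sqrt(7))*(5*sqrt(3)/6) = 5*sqrt(3)*sqrt(50 + I*sqrt(7))/6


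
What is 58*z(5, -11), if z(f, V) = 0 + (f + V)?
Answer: -348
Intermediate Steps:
z(f, V) = V + f (z(f, V) = 0 + (V + f) = V + f)
58*z(5, -11) = 58*(-11 + 5) = 58*(-6) = -348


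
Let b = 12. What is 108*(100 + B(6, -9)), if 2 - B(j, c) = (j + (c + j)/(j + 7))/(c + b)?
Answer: 140508/13 ≈ 10808.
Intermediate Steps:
B(j, c) = 2 - (j + (c + j)/(7 + j))/(12 + c) (B(j, c) = 2 - (j + (c + j)/(j + 7))/(c + 12) = 2 - (j + (c + j)/(7 + j))/(12 + c))
108*(100 + B(6, -9)) = 108*(100 + (168 - 1*6**2 + 13*(-9) + 16*6 + 2*(-9)*6)/(84 + 7*(-9) + 12*6 - 9*6)) = 108*(100 + (168 - 1*36 - 117 + 96 - 108)/(84 - 63 + 72 - 54)) = 108*(100 + (168 - 36 - 117 + 96 - 108)/39) = 108*(100 + (1/39)*3) = 108*(100 + 1/13) = 108*(1301/13) = 140508/13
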